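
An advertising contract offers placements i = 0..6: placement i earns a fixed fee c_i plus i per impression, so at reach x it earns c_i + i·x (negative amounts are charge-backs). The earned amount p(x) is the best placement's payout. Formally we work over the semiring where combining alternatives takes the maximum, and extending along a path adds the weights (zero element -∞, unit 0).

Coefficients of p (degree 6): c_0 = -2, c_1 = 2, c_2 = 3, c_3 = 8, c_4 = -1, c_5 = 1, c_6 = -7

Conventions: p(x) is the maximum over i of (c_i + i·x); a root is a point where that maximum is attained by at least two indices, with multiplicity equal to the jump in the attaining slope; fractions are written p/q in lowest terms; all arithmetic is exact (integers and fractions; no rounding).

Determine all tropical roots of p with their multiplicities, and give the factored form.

hull edge (i=0, c=-2) to (i=1, c=2): slope 4, span 1
hull edge (i=1, c=2) to (i=3, c=8): slope 3, span 2
hull edge (i=3, c=8) to (i=5, c=1): slope -7/2, span 2
hull edge (i=5, c=1) to (i=6, c=-7): slope -8, span 1
Factored form: p(x) = -7 ⊗ (x ⊕ (-4)) ⊗ (x ⊕ (-3)) ⊗ (x ⊕ (-3)) ⊗ (x ⊕ 7/2) ⊗ (x ⊕ 7/2) ⊗ (x ⊕ 8)
Answer: roots = -4 (mult 1), -3 (mult 2), 7/2 (mult 2), 8 (mult 1)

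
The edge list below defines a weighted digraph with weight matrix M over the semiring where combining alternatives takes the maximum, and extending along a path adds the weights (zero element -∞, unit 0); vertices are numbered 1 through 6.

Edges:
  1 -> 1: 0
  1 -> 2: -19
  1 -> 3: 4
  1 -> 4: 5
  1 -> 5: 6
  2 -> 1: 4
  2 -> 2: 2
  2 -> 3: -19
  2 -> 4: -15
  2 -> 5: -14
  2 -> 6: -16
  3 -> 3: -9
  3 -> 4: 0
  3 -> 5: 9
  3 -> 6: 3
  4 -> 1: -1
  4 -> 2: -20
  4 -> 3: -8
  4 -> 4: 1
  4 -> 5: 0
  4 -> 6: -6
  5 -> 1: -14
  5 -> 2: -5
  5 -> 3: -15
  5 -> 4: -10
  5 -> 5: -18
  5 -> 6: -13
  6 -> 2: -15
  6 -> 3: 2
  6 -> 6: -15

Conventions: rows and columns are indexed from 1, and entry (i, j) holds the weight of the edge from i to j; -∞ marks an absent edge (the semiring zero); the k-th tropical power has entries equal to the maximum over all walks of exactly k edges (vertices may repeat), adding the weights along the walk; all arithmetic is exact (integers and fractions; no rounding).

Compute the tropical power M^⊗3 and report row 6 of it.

M^⊗2:
  [4, 1, 4, 6, 13, 7]
  [6, 4, 8, 9, 10, -14]
  [-1, 4, 5, 1, 0, -4]
  [0, -5, 3, 4, 5, -5]
  [-1, -3, -10, -9, -6, -12]
  [-11, -13, -7, 2, 11, 5]
M^⊗3:
  [5, 8, 9, 9, 13, 7]
  [8, 6, 10, 11, 17, 11]
  [8, 6, 3, 5, 14, 8]
  [3, 0, 4, 5, 12, 6]
  [1, -1, 3, 4, 5, -7]
  [1, 6, 7, 3, 2, -2]
Answer: row 6 of M^⊗3 = [1, 6, 7, 3, 2, -2]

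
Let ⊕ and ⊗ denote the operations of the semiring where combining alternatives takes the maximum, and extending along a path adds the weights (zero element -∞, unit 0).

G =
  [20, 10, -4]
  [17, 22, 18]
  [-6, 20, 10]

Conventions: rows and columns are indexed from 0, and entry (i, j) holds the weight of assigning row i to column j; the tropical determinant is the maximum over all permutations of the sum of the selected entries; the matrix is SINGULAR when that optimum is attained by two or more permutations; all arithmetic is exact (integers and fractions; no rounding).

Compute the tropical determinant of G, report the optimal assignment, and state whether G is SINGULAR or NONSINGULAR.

σ = (0, 1, 2): 20 + 22 + 10 = 52
σ = (0, 2, 1): 20 + 18 + 20 = 58
σ = (1, 0, 2): 10 + 17 + 10 = 37
σ = (1, 2, 0): 10 + 18 + (-6) = 22
σ = (2, 0, 1): (-4) + 17 + 20 = 33
σ = (2, 1, 0): (-4) + 22 + (-6) = 12
Optimal value attained by: σ = (0, 2, 1).
Answer: det⊕(G) = 58; verdict: NONSINGULAR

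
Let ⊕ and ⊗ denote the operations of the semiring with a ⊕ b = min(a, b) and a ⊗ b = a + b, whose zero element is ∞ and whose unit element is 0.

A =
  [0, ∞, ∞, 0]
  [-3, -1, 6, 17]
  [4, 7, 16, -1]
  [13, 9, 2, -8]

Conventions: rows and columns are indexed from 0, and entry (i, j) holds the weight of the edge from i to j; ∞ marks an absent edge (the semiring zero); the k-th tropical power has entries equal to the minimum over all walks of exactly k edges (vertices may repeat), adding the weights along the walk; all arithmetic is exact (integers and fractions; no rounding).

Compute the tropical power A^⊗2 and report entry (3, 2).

A^⊗2:
  [0, 9, 2, -8]
  [-4, -2, 5, -3]
  [4, 6, 1, -9]
  [5, 1, -6, -16]
Key observation: the optimum is the walk 3->3->2, with weight (-8) + 2 = -6.
Optimal value attained by: walk 3->3->2.
Answer: (A^⊗2)[3][2] = -6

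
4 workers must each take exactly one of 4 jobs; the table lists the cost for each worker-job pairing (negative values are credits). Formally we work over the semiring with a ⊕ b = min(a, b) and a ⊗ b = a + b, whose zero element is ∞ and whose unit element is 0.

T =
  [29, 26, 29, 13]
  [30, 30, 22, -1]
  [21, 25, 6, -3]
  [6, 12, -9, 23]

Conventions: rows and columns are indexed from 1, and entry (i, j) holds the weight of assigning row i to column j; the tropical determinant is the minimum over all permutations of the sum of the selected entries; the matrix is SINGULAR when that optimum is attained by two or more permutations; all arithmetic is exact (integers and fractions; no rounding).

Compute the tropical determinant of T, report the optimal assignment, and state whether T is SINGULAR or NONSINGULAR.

σ = (1, 2, 3, 4): 29 + 30 + 6 + 23 = 88
σ = (1, 2, 4, 3): 29 + 30 + (-3) + (-9) = 47
σ = (1, 3, 2, 4): 29 + 22 + 25 + 23 = 99
σ = (1, 3, 4, 2): 29 + 22 + (-3) + 12 = 60
σ = (1, 4, 2, 3): 29 + (-1) + 25 + (-9) = 44
σ = (1, 4, 3, 2): 29 + (-1) + 6 + 12 = 46
σ = (2, 1, 3, 4): 26 + 30 + 6 + 23 = 85
σ = (2, 1, 4, 3): 26 + 30 + (-3) + (-9) = 44
σ = (2, 3, 1, 4): 26 + 22 + 21 + 23 = 92
σ = (2, 3, 4, 1): 26 + 22 + (-3) + 6 = 51
σ = (2, 4, 1, 3): 26 + (-1) + 21 + (-9) = 37
σ = (2, 4, 3, 1): 26 + (-1) + 6 + 6 = 37
σ = (3, 1, 2, 4): 29 + 30 + 25 + 23 = 107
σ = (3, 1, 4, 2): 29 + 30 + (-3) + 12 = 68
σ = (3, 2, 1, 4): 29 + 30 + 21 + 23 = 103
σ = (3, 2, 4, 1): 29 + 30 + (-3) + 6 = 62
σ = (3, 4, 1, 2): 29 + (-1) + 21 + 12 = 61
σ = (3, 4, 2, 1): 29 + (-1) + 25 + 6 = 59
σ = (4, 1, 2, 3): 13 + 30 + 25 + (-9) = 59
σ = (4, 1, 3, 2): 13 + 30 + 6 + 12 = 61
σ = (4, 2, 1, 3): 13 + 30 + 21 + (-9) = 55
σ = (4, 2, 3, 1): 13 + 30 + 6 + 6 = 55
σ = (4, 3, 1, 2): 13 + 22 + 21 + 12 = 68
σ = (4, 3, 2, 1): 13 + 22 + 25 + 6 = 66
Optimal value attained by: σ = (2, 4, 1, 3).
Answer: det⊕(T) = 37; verdict: SINGULAR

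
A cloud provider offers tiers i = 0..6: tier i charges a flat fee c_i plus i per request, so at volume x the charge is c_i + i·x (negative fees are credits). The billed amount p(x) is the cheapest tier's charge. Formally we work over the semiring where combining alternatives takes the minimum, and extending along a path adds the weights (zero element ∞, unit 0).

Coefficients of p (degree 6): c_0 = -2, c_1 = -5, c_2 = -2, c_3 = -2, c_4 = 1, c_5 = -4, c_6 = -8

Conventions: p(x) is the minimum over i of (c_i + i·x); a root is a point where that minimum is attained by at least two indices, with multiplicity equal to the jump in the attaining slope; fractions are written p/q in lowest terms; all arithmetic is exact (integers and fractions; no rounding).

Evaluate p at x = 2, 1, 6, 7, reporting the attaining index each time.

p(2) = min(-2+0·2=-2, -5+1·2=-3, -2+2·2=2, -2+3·2=4, 1+4·2=9, -4+5·2=6, -8+6·2=4) = -3 (attained by i=1)
p(1) = min(-2+0·1=-2, -5+1·1=-4, -2+2·1=0, -2+3·1=1, 1+4·1=5, -4+5·1=1, -8+6·1=-2) = -4 (attained by i=1)
p(6) = min(-2+0·6=-2, -5+1·6=1, -2+2·6=10, -2+3·6=16, 1+4·6=25, -4+5·6=26, -8+6·6=28) = -2 (attained by i=0)
p(7) = min(-2+0·7=-2, -5+1·7=2, -2+2·7=12, -2+3·7=19, 1+4·7=29, -4+5·7=31, -8+6·7=34) = -2 (attained by i=0)
Answer: p(2) = -3; p(1) = -4; p(6) = -2; p(7) = -2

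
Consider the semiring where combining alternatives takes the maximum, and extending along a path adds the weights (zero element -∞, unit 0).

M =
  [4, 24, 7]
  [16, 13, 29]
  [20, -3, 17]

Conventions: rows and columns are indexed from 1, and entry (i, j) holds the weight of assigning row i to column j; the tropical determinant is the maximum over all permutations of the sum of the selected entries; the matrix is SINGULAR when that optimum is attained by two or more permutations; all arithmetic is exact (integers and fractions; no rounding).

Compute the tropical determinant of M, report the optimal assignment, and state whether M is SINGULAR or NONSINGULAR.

σ = (1, 2, 3): 4 + 13 + 17 = 34
σ = (1, 3, 2): 4 + 29 + (-3) = 30
σ = (2, 1, 3): 24 + 16 + 17 = 57
σ = (2, 3, 1): 24 + 29 + 20 = 73
σ = (3, 1, 2): 7 + 16 + (-3) = 20
σ = (3, 2, 1): 7 + 13 + 20 = 40
Optimal value attained by: σ = (2, 3, 1).
Answer: det⊕(M) = 73; verdict: NONSINGULAR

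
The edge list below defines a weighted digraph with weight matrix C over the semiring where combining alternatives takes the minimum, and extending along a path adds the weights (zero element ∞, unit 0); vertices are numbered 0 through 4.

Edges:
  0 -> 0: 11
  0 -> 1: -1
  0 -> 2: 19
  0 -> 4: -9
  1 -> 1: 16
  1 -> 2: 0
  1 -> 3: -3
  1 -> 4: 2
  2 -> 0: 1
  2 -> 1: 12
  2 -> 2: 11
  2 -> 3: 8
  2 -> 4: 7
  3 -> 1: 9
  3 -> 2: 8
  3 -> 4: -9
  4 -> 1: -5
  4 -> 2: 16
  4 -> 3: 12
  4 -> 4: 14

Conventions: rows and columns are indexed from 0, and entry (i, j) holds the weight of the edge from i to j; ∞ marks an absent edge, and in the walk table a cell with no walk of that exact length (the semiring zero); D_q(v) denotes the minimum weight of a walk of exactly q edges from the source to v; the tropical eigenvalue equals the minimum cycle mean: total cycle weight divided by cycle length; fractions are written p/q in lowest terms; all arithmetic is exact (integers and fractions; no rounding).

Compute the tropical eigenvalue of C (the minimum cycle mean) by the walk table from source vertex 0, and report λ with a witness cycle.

q=0: [0, ∞, ∞, ∞, ∞]
q=1: [11, -1, 19, ∞, -9]
q=2: [20, -14, -1, -4, 1]
q=3: [0, -4, -14, -17, -13]
q=4: [-13, -18, -9, -7, -26]
q=5: [-8, -31, -18, -21, -22]
Optimal cycle mean attained by: cycle 1->3->4->1, total (-3) + (-9) + (-5), length 3.
Answer: λ = -17/3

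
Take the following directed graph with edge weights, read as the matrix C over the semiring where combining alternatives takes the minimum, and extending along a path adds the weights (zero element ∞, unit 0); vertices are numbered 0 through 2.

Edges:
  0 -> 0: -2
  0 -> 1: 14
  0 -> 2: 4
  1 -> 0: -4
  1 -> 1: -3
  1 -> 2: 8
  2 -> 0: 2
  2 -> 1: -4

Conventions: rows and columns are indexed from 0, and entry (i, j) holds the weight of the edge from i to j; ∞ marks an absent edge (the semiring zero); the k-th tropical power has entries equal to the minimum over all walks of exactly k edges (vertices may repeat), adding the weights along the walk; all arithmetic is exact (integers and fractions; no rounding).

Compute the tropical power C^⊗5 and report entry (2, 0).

C^⊗2:
  [-4, 0, 2]
  [-7, -6, 0]
  [-8, -7, 4]
C^⊗3:
  [-6, -3, 0]
  [-10, -9, -3]
  [-11, -10, -4]
C^⊗4:
  [-8, -6, -2]
  [-13, -12, -6]
  [-14, -13, -7]
C^⊗5:
  [-10, -9, -4]
  [-16, -15, -9]
  [-17, -16, -10]
Key observation: the optimum is the walk 2->1->1->1->1->0, with weight (-4) + (-3) + (-3) + (-3) + (-4) = -17.
Optimal value attained by: walk 2->1->1->1->1->0.
Answer: (C^⊗5)[2][0] = -17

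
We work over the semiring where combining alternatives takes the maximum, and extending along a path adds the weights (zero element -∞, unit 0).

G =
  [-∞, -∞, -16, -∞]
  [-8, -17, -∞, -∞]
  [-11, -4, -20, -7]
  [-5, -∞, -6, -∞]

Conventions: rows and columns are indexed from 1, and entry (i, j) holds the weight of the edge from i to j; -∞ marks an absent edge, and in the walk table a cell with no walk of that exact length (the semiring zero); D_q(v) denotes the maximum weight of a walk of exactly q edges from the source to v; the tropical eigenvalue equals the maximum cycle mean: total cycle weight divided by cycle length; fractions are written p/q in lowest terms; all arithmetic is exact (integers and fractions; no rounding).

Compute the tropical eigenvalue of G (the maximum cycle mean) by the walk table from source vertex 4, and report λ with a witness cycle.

q=0: [-∞, -∞, -∞, 0]
q=1: [-5, -∞, -6, -∞]
q=2: [-17, -10, -21, -13]
q=3: [-18, -25, -19, -28]
q=4: [-30, -23, -34, -26]
Optimal cycle mean attained by: cycle 3->4->3, total (-7) + (-6), length 2.
Answer: λ = -13/2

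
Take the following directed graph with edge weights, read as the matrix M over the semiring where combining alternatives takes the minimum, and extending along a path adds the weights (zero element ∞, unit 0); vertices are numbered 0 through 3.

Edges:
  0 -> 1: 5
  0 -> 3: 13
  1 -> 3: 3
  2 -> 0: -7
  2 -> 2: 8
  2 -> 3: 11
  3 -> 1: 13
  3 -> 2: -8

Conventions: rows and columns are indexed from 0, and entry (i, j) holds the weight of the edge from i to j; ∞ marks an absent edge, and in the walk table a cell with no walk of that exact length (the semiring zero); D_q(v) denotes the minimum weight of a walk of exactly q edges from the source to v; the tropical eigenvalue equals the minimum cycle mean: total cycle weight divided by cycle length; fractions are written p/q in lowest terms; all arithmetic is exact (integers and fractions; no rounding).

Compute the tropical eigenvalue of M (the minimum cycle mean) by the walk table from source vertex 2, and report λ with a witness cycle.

q=0: [∞, ∞, 0, ∞]
q=1: [-7, ∞, 8, 11]
q=2: [1, -2, 3, 6]
q=3: [-4, 6, -2, 1]
q=4: [-9, 1, -7, 9]
Optimal cycle mean attained by: cycle 0->1->3->2->0, total 5 + 3 + (-8) + (-7), length 4.
Answer: λ = -7/4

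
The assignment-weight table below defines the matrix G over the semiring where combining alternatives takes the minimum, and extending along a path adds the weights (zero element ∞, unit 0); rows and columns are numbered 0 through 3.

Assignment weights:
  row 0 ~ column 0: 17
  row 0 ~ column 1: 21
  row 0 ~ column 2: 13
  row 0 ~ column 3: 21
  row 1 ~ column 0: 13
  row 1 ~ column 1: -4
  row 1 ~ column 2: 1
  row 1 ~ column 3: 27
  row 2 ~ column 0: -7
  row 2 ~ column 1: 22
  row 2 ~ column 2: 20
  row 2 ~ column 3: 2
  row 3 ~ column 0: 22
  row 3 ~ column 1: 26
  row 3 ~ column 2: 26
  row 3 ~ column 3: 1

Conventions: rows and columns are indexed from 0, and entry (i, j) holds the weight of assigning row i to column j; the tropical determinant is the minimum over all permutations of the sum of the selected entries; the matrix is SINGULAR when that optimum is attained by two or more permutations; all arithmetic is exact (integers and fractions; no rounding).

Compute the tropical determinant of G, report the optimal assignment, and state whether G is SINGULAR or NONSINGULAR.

σ = (0, 1, 2, 3): 17 + (-4) + 20 + 1 = 34
σ = (0, 1, 3, 2): 17 + (-4) + 2 + 26 = 41
σ = (0, 2, 1, 3): 17 + 1 + 22 + 1 = 41
σ = (0, 2, 3, 1): 17 + 1 + 2 + 26 = 46
σ = (0, 3, 1, 2): 17 + 27 + 22 + 26 = 92
σ = (0, 3, 2, 1): 17 + 27 + 20 + 26 = 90
σ = (1, 0, 2, 3): 21 + 13 + 20 + 1 = 55
σ = (1, 0, 3, 2): 21 + 13 + 2 + 26 = 62
σ = (1, 2, 0, 3): 21 + 1 + (-7) + 1 = 16
σ = (1, 2, 3, 0): 21 + 1 + 2 + 22 = 46
σ = (1, 3, 0, 2): 21 + 27 + (-7) + 26 = 67
σ = (1, 3, 2, 0): 21 + 27 + 20 + 22 = 90
σ = (2, 0, 1, 3): 13 + 13 + 22 + 1 = 49
σ = (2, 0, 3, 1): 13 + 13 + 2 + 26 = 54
σ = (2, 1, 0, 3): 13 + (-4) + (-7) + 1 = 3
σ = (2, 1, 3, 0): 13 + (-4) + 2 + 22 = 33
σ = (2, 3, 0, 1): 13 + 27 + (-7) + 26 = 59
σ = (2, 3, 1, 0): 13 + 27 + 22 + 22 = 84
σ = (3, 0, 1, 2): 21 + 13 + 22 + 26 = 82
σ = (3, 0, 2, 1): 21 + 13 + 20 + 26 = 80
σ = (3, 1, 0, 2): 21 + (-4) + (-7) + 26 = 36
σ = (3, 1, 2, 0): 21 + (-4) + 20 + 22 = 59
σ = (3, 2, 0, 1): 21 + 1 + (-7) + 26 = 41
σ = (3, 2, 1, 0): 21 + 1 + 22 + 22 = 66
Optimal value attained by: σ = (2, 1, 0, 3).
Answer: det⊕(G) = 3; verdict: NONSINGULAR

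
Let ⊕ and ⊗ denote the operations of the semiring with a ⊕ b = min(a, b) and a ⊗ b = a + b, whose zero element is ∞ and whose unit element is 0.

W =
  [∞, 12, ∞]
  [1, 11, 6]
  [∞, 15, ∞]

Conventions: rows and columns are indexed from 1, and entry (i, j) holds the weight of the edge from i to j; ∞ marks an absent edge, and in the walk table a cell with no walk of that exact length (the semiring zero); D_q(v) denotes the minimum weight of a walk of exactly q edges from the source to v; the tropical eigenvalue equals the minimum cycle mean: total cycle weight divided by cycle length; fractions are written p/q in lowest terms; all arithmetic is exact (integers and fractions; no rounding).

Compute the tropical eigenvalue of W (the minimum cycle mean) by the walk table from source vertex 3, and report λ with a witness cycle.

q=0: [∞, ∞, 0]
q=1: [∞, 15, ∞]
q=2: [16, 26, 21]
q=3: [27, 28, 32]
Optimal cycle mean attained by: cycle 1->2->1, total 12 + 1, length 2.
Answer: λ = 13/2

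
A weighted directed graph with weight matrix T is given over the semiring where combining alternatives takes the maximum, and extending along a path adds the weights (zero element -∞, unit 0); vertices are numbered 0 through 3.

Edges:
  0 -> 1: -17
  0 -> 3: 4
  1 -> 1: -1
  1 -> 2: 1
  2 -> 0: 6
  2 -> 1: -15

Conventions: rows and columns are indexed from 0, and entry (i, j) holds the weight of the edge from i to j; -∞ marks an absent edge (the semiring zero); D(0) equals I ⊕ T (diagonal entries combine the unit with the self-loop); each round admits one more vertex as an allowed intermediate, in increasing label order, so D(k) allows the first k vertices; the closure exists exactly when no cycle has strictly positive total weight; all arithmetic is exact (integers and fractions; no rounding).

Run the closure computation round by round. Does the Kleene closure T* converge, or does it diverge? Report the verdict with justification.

D(0):
  [0, -17, -∞, 4]
  [-∞, 0, 1, -∞]
  [6, -15, 0, -∞]
  [-∞, -∞, -∞, 0]
D(1):
  [0, -17, -∞, 4]
  [-∞, 0, 1, -∞]
  [6, -11, 0, 10]
  [-∞, -∞, -∞, 0]
D(2):
  [0, -17, -16, 4]
  [-∞, 0, 1, -∞]
  [6, -11, 0, 10]
  [-∞, -∞, -∞, 0]
D(3):
  [0, -17, -16, 4]
  [7, 0, 1, 11]
  [6, -11, 0, 10]
  [-∞, -∞, -∞, 0]
D(4):
  [0, -17, -16, 4]
  [7, 0, 1, 11]
  [6, -11, 0, 10]
  [-∞, -∞, -∞, 0]
Key observation: every diagonal entry stays at the unit through all rounds, so no improving cycle exists.
Answer: CONVERGES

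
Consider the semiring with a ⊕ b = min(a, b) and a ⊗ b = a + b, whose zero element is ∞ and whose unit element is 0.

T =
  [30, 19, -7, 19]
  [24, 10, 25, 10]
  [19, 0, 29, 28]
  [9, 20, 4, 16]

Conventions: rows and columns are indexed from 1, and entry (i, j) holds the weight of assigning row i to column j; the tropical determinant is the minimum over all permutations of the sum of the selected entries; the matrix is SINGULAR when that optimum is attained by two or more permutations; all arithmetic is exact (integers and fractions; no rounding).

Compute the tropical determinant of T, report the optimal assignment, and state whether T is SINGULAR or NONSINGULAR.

σ = (1, 2, 3, 4): 30 + 10 + 29 + 16 = 85
σ = (1, 2, 4, 3): 30 + 10 + 28 + 4 = 72
σ = (1, 3, 2, 4): 30 + 25 + 0 + 16 = 71
σ = (1, 3, 4, 2): 30 + 25 + 28 + 20 = 103
σ = (1, 4, 2, 3): 30 + 10 + 0 + 4 = 44
σ = (1, 4, 3, 2): 30 + 10 + 29 + 20 = 89
σ = (2, 1, 3, 4): 19 + 24 + 29 + 16 = 88
σ = (2, 1, 4, 3): 19 + 24 + 28 + 4 = 75
σ = (2, 3, 1, 4): 19 + 25 + 19 + 16 = 79
σ = (2, 3, 4, 1): 19 + 25 + 28 + 9 = 81
σ = (2, 4, 1, 3): 19 + 10 + 19 + 4 = 52
σ = (2, 4, 3, 1): 19 + 10 + 29 + 9 = 67
σ = (3, 1, 2, 4): (-7) + 24 + 0 + 16 = 33
σ = (3, 1, 4, 2): (-7) + 24 + 28 + 20 = 65
σ = (3, 2, 1, 4): (-7) + 10 + 19 + 16 = 38
σ = (3, 2, 4, 1): (-7) + 10 + 28 + 9 = 40
σ = (3, 4, 1, 2): (-7) + 10 + 19 + 20 = 42
σ = (3, 4, 2, 1): (-7) + 10 + 0 + 9 = 12
σ = (4, 1, 2, 3): 19 + 24 + 0 + 4 = 47
σ = (4, 1, 3, 2): 19 + 24 + 29 + 20 = 92
σ = (4, 2, 1, 3): 19 + 10 + 19 + 4 = 52
σ = (4, 2, 3, 1): 19 + 10 + 29 + 9 = 67
σ = (4, 3, 1, 2): 19 + 25 + 19 + 20 = 83
σ = (4, 3, 2, 1): 19 + 25 + 0 + 9 = 53
Optimal value attained by: σ = (3, 4, 2, 1).
Answer: det⊕(T) = 12; verdict: NONSINGULAR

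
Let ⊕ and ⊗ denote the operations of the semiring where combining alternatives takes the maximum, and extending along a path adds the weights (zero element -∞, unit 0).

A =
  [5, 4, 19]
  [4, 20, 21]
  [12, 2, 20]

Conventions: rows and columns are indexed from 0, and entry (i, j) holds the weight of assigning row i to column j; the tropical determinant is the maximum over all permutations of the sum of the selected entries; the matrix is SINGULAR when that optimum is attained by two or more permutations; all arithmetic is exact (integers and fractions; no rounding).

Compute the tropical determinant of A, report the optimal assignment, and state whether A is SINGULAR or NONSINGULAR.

σ = (0, 1, 2): 5 + 20 + 20 = 45
σ = (0, 2, 1): 5 + 21 + 2 = 28
σ = (1, 0, 2): 4 + 4 + 20 = 28
σ = (1, 2, 0): 4 + 21 + 12 = 37
σ = (2, 0, 1): 19 + 4 + 2 = 25
σ = (2, 1, 0): 19 + 20 + 12 = 51
Optimal value attained by: σ = (2, 1, 0).
Answer: det⊕(A) = 51; verdict: NONSINGULAR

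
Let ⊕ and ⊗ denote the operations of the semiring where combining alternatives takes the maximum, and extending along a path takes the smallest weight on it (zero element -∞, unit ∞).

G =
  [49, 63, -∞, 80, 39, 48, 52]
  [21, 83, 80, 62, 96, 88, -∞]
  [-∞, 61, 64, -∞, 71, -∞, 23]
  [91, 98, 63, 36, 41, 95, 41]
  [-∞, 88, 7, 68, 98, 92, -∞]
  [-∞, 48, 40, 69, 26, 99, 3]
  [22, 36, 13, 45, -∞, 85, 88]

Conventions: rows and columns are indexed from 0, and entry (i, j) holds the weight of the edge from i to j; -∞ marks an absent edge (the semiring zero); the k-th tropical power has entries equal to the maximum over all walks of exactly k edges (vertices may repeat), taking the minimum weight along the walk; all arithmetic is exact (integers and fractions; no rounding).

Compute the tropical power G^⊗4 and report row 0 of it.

G^⊗2:
  [80, 80, 63, 62, 63, 80, 52]
  [62, 88, 80, 69, 96, 92, 41]
  [22, 71, 64, 68, 71, 71, 23]
  [49, 83, 80, 80, 96, 95, 52]
  [68, 88, 80, 69, 98, 92, 41]
  [69, 69, 63, 69, 48, 99, 41]
  [45, 48, 45, 69, 41, 85, 88]
G^⊗3:
  [62, 80, 80, 80, 80, 80, 52]
  [69, 88, 80, 69, 96, 92, 52]
  [68, 71, 71, 69, 71, 71, 41]
  [80, 88, 80, 69, 96, 95, 52]
  [69, 88, 80, 69, 98, 92, 52]
  [69, 69, 69, 69, 69, 99, 52]
  [69, 69, 63, 69, 48, 85, 88]
G^⊗4:
  [80, 80, 80, 69, 80, 80, 52]
  [69, 88, 80, 69, 96, 92, 52]
  [69, 71, 71, 69, 71, 71, 52]
  [69, 88, 80, 80, 96, 95, 52]
  [69, 88, 80, 69, 98, 92, 52]
  [69, 69, 69, 69, 69, 99, 52]
  [69, 69, 69, 69, 69, 85, 88]
Answer: row 0 of G^⊗4 = [80, 80, 80, 69, 80, 80, 52]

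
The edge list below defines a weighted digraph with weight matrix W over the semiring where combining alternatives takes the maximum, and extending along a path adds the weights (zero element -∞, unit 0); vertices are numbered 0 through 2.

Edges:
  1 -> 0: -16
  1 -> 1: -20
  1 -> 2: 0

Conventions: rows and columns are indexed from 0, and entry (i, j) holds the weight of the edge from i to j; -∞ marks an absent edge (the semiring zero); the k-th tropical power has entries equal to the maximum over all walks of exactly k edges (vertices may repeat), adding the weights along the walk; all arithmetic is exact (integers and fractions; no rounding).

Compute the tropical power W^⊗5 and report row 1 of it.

W^⊗2:
  [-∞, -∞, -∞]
  [-36, -40, -20]
  [-∞, -∞, -∞]
W^⊗3:
  [-∞, -∞, -∞]
  [-56, -60, -40]
  [-∞, -∞, -∞]
W^⊗4:
  [-∞, -∞, -∞]
  [-76, -80, -60]
  [-∞, -∞, -∞]
W^⊗5:
  [-∞, -∞, -∞]
  [-96, -100, -80]
  [-∞, -∞, -∞]
Answer: row 1 of W^⊗5 = [-96, -100, -80]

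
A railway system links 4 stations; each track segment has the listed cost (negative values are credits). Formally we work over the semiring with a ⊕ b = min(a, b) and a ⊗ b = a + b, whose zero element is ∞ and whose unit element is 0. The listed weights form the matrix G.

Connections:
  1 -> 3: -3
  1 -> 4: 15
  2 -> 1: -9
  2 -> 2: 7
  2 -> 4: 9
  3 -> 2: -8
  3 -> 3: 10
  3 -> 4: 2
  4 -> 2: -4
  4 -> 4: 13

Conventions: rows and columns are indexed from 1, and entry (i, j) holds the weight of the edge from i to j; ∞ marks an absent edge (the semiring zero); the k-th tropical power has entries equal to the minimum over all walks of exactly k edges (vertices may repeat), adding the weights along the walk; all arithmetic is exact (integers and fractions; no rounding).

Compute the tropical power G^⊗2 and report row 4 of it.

G^⊗2:
  [∞, -11, 7, -1]
  [-2, 5, -12, 6]
  [-17, -2, 20, 1]
  [-13, 3, ∞, 5]
Answer: row 4 of G^⊗2 = [-13, 3, ∞, 5]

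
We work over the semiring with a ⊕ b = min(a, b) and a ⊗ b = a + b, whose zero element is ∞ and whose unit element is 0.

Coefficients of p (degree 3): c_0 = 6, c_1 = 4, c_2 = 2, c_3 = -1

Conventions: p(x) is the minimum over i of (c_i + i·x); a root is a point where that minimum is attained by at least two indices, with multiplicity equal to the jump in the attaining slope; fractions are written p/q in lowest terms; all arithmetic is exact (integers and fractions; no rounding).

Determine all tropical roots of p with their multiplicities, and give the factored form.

hull edge (i=0, c=6) to (i=3, c=-1): slope -7/3, span 3
Factored form: p(x) = -1 ⊗ (x ⊕ 7/3) ⊗ (x ⊕ 7/3) ⊗ (x ⊕ 7/3)
Answer: roots = 7/3 (mult 3)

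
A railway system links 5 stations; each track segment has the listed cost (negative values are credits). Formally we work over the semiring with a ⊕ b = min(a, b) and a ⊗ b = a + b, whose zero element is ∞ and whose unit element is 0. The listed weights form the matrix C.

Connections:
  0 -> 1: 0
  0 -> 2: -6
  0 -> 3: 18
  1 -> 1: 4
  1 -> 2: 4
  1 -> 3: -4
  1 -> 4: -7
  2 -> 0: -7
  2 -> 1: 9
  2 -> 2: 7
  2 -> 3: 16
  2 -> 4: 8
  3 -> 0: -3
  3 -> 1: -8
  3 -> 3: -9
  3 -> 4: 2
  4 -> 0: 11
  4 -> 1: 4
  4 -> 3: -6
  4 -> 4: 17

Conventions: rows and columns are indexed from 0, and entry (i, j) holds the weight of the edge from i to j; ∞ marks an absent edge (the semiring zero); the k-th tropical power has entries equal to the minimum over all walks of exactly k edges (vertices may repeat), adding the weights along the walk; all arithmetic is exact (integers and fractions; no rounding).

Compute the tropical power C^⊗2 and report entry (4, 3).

C^⊗2:
  [-13, 3, 1, -4, -7]
  [-7, -12, 8, -13, -3]
  [0, -7, -13, 2, 2]
  [-12, -17, -9, -18, -15]
  [-9, -14, 5, -15, -4]
Key observation: the optimum is the walk 4->3->3, with weight (-6) + (-9) = -15.
Optimal value attained by: walk 4->3->3.
Answer: (C^⊗2)[4][3] = -15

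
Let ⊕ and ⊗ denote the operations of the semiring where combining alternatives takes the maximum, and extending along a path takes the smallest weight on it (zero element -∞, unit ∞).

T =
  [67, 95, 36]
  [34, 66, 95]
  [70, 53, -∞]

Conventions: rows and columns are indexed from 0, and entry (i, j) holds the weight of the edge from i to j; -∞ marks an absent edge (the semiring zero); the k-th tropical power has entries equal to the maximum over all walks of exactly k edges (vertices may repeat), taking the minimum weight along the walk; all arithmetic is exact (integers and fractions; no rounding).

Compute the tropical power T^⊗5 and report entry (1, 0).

T^⊗2:
  [67, 67, 95]
  [70, 66, 66]
  [67, 70, 53]
T^⊗3:
  [70, 67, 67]
  [67, 70, 66]
  [67, 67, 70]
T^⊗4:
  [67, 70, 67]
  [67, 67, 70]
  [70, 67, 67]
T^⊗5:
  [67, 67, 70]
  [70, 67, 67]
  [67, 70, 67]
Key observation: the optimum is the walk 1->2->0->1->2->0, with weight 95 min 70 min 95 min 95 min 70 = 70.
Optimal value attained by: walk 1->2->0->1->2->0.
Answer: (T^⊗5)[1][0] = 70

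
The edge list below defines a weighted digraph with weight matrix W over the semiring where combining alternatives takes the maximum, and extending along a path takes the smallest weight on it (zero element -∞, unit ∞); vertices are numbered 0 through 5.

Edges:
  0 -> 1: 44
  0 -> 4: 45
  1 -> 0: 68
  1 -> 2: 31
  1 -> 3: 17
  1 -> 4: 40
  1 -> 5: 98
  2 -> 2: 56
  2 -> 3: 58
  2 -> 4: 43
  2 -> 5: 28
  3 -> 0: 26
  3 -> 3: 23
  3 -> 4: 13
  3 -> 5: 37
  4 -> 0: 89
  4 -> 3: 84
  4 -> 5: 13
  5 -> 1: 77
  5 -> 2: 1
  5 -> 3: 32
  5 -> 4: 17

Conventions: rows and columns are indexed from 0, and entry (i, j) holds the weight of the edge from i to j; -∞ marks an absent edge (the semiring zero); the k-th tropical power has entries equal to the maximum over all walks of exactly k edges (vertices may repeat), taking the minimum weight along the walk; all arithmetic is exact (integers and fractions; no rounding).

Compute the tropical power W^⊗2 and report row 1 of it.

W^⊗2:
  [45, -∞, 31, 45, 40, 44]
  [40, 77, 31, 40, 45, 28]
  [43, 28, 56, 56, 43, 37]
  [23, 37, 1, 32, 26, 23]
  [26, 44, 1, 23, 45, 37]
  [68, -∞, 31, 23, 40, 77]
Answer: row 1 of W^⊗2 = [40, 77, 31, 40, 45, 28]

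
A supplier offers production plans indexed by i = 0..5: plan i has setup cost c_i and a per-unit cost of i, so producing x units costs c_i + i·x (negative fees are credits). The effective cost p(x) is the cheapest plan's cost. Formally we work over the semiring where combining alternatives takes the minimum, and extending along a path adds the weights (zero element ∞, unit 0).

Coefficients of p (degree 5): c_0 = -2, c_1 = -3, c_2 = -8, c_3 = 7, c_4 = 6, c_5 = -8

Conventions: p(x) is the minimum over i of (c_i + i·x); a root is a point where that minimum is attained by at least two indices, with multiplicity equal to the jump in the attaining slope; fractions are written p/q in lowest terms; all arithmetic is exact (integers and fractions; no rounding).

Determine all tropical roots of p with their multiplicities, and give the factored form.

hull edge (i=0, c=-2) to (i=2, c=-8): slope -3, span 2
hull edge (i=2, c=-8) to (i=5, c=-8): slope 0, span 3
Factored form: p(x) = -8 ⊗ (x ⊕ 0) ⊗ (x ⊕ 0) ⊗ (x ⊕ 0) ⊗ (x ⊕ 3) ⊗ (x ⊕ 3)
Answer: roots = 0 (mult 3), 3 (mult 2)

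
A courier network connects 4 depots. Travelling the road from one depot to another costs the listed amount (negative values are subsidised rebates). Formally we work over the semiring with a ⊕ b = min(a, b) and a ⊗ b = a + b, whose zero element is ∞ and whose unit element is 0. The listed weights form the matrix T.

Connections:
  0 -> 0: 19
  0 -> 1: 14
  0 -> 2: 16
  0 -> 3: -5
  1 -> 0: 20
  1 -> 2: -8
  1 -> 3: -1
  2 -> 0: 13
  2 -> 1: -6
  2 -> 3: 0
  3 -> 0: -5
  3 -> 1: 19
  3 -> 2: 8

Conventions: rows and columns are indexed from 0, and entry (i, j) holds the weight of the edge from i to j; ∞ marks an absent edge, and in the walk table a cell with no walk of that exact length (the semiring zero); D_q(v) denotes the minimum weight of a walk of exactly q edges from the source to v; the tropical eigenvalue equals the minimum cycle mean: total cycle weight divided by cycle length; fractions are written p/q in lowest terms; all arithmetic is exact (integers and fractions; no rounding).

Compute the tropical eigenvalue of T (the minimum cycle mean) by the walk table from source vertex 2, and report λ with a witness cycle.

q=0: [∞, ∞, 0, ∞]
q=1: [13, -6, ∞, 0]
q=2: [-5, 19, -14, -7]
q=3: [-12, -20, 1, -14]
q=4: [-19, -5, -28, -21]
Optimal cycle mean attained by: cycle 1->2->1, total (-8) + (-6), length 2.
Answer: λ = -7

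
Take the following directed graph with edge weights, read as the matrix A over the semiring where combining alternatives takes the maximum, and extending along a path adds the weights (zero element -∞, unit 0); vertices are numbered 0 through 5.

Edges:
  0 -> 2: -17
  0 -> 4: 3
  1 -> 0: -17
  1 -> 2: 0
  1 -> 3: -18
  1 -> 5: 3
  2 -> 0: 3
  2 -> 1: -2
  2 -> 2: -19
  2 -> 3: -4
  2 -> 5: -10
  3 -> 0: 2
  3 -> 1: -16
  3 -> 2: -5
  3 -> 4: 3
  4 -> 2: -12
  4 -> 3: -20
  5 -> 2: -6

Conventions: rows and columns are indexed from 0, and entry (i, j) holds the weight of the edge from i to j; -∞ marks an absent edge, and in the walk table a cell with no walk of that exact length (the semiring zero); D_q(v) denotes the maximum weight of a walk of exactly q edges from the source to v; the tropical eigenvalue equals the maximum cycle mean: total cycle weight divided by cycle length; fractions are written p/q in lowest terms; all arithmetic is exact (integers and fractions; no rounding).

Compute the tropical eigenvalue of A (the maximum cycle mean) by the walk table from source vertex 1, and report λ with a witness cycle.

q=0: [-∞, 0, -∞, -∞, -∞, -∞]
q=1: [-17, -∞, 0, -18, -∞, 3]
q=2: [3, -2, -3, -4, -14, -10]
q=3: [0, -5, -2, -7, 6, 1]
q=4: [1, -4, -5, -6, 3, -2]
q=5: [-2, -7, -4, -9, 4, -1]
q=6: [-1, -6, -7, -8, 1, -4]
Optimal cycle mean attained by: cycle 1->2->1, total 0 + (-2), length 2.
Answer: λ = -1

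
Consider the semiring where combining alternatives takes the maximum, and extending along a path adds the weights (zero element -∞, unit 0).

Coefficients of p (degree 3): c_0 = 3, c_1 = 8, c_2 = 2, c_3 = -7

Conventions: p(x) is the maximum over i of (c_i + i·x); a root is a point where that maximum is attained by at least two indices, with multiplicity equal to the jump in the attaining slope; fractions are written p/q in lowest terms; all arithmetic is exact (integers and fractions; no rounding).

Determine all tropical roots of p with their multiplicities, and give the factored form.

hull edge (i=0, c=3) to (i=1, c=8): slope 5, span 1
hull edge (i=1, c=8) to (i=2, c=2): slope -6, span 1
hull edge (i=2, c=2) to (i=3, c=-7): slope -9, span 1
Factored form: p(x) = -7 ⊗ (x ⊕ (-5)) ⊗ (x ⊕ 6) ⊗ (x ⊕ 9)
Answer: roots = -5 (mult 1), 6 (mult 1), 9 (mult 1)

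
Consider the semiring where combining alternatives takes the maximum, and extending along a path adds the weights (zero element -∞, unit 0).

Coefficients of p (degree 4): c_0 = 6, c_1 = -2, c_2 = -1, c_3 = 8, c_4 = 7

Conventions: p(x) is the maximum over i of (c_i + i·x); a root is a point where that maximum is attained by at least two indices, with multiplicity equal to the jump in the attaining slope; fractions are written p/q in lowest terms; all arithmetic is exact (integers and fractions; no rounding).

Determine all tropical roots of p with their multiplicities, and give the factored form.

hull edge (i=0, c=6) to (i=3, c=8): slope 2/3, span 3
hull edge (i=3, c=8) to (i=4, c=7): slope -1, span 1
Factored form: p(x) = 7 ⊗ (x ⊕ (-2/3)) ⊗ (x ⊕ (-2/3)) ⊗ (x ⊕ (-2/3)) ⊗ (x ⊕ 1)
Answer: roots = -2/3 (mult 3), 1 (mult 1)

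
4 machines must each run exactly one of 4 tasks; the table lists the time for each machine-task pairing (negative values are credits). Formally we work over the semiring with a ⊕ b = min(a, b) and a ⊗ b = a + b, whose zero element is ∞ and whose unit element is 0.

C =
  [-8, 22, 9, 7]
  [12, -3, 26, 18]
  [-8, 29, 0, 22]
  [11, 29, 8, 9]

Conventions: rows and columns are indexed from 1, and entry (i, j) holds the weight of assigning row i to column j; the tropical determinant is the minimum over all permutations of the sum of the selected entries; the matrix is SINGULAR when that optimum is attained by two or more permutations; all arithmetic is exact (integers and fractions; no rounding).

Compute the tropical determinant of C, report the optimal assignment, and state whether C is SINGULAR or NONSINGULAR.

σ = (1, 2, 3, 4): (-8) + (-3) + 0 + 9 = -2
σ = (1, 2, 4, 3): (-8) + (-3) + 22 + 8 = 19
σ = (1, 3, 2, 4): (-8) + 26 + 29 + 9 = 56
σ = (1, 3, 4, 2): (-8) + 26 + 22 + 29 = 69
σ = (1, 4, 2, 3): (-8) + 18 + 29 + 8 = 47
σ = (1, 4, 3, 2): (-8) + 18 + 0 + 29 = 39
σ = (2, 1, 3, 4): 22 + 12 + 0 + 9 = 43
σ = (2, 1, 4, 3): 22 + 12 + 22 + 8 = 64
σ = (2, 3, 1, 4): 22 + 26 + (-8) + 9 = 49
σ = (2, 3, 4, 1): 22 + 26 + 22 + 11 = 81
σ = (2, 4, 1, 3): 22 + 18 + (-8) + 8 = 40
σ = (2, 4, 3, 1): 22 + 18 + 0 + 11 = 51
σ = (3, 1, 2, 4): 9 + 12 + 29 + 9 = 59
σ = (3, 1, 4, 2): 9 + 12 + 22 + 29 = 72
σ = (3, 2, 1, 4): 9 + (-3) + (-8) + 9 = 7
σ = (3, 2, 4, 1): 9 + (-3) + 22 + 11 = 39
σ = (3, 4, 1, 2): 9 + 18 + (-8) + 29 = 48
σ = (3, 4, 2, 1): 9 + 18 + 29 + 11 = 67
σ = (4, 1, 2, 3): 7 + 12 + 29 + 8 = 56
σ = (4, 1, 3, 2): 7 + 12 + 0 + 29 = 48
σ = (4, 2, 1, 3): 7 + (-3) + (-8) + 8 = 4
σ = (4, 2, 3, 1): 7 + (-3) + 0 + 11 = 15
σ = (4, 3, 1, 2): 7 + 26 + (-8) + 29 = 54
σ = (4, 3, 2, 1): 7 + 26 + 29 + 11 = 73
Optimal value attained by: σ = (1, 2, 3, 4).
Answer: det⊕(C) = -2; verdict: NONSINGULAR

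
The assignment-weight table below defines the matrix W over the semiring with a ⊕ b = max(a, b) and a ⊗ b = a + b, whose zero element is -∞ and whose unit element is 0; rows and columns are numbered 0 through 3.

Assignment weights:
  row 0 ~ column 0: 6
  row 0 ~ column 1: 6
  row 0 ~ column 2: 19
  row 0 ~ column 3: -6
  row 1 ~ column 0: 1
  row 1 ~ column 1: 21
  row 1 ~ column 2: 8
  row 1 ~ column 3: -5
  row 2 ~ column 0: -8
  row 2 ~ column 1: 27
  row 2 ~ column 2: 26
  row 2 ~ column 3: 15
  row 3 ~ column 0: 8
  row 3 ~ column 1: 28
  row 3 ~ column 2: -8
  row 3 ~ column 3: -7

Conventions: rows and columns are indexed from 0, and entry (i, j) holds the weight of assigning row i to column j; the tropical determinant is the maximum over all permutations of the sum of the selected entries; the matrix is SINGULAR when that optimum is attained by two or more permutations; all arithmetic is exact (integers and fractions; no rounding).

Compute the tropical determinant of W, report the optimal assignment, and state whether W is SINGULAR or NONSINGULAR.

σ = (0, 1, 2, 3): 6 + 21 + 26 + (-7) = 46
σ = (0, 1, 3, 2): 6 + 21 + 15 + (-8) = 34
σ = (0, 2, 1, 3): 6 + 8 + 27 + (-7) = 34
σ = (0, 2, 3, 1): 6 + 8 + 15 + 28 = 57
σ = (0, 3, 1, 2): 6 + (-5) + 27 + (-8) = 20
σ = (0, 3, 2, 1): 6 + (-5) + 26 + 28 = 55
σ = (1, 0, 2, 3): 6 + 1 + 26 + (-7) = 26
σ = (1, 0, 3, 2): 6 + 1 + 15 + (-8) = 14
σ = (1, 2, 0, 3): 6 + 8 + (-8) + (-7) = -1
σ = (1, 2, 3, 0): 6 + 8 + 15 + 8 = 37
σ = (1, 3, 0, 2): 6 + (-5) + (-8) + (-8) = -15
σ = (1, 3, 2, 0): 6 + (-5) + 26 + 8 = 35
σ = (2, 0, 1, 3): 19 + 1 + 27 + (-7) = 40
σ = (2, 0, 3, 1): 19 + 1 + 15 + 28 = 63
σ = (2, 1, 0, 3): 19 + 21 + (-8) + (-7) = 25
σ = (2, 1, 3, 0): 19 + 21 + 15 + 8 = 63
σ = (2, 3, 0, 1): 19 + (-5) + (-8) + 28 = 34
σ = (2, 3, 1, 0): 19 + (-5) + 27 + 8 = 49
σ = (3, 0, 1, 2): (-6) + 1 + 27 + (-8) = 14
σ = (3, 0, 2, 1): (-6) + 1 + 26 + 28 = 49
σ = (3, 1, 0, 2): (-6) + 21 + (-8) + (-8) = -1
σ = (3, 1, 2, 0): (-6) + 21 + 26 + 8 = 49
σ = (3, 2, 0, 1): (-6) + 8 + (-8) + 28 = 22
σ = (3, 2, 1, 0): (-6) + 8 + 27 + 8 = 37
Optimal value attained by: σ = (2, 0, 3, 1).
Answer: det⊕(W) = 63; verdict: SINGULAR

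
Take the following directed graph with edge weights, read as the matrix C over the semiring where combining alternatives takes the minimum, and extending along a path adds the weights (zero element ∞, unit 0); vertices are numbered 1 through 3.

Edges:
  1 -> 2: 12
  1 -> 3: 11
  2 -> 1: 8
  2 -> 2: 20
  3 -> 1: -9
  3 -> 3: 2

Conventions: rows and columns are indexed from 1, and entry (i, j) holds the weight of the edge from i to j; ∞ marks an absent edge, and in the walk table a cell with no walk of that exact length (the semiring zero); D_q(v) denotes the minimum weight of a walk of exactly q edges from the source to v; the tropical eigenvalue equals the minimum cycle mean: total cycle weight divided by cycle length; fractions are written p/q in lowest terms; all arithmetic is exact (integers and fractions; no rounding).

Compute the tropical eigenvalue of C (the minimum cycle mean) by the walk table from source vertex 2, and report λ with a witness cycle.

q=0: [∞, 0, ∞]
q=1: [8, 20, ∞]
q=2: [28, 20, 19]
q=3: [10, 40, 21]
Optimal cycle mean attained by: cycle 1->3->1, total 11 + (-9), length 2.
Answer: λ = 1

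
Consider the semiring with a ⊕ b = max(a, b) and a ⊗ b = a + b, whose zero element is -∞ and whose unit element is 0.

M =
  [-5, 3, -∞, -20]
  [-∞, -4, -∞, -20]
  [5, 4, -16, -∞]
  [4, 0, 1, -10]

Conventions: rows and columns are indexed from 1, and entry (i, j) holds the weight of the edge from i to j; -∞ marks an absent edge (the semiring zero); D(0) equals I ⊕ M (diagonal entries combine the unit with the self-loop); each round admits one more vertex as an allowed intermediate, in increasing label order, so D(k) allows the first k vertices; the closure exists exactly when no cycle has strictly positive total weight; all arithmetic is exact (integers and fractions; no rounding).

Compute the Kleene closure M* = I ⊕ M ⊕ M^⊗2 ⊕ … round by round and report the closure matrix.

D(0):
  [0, 3, -∞, -20]
  [-∞, 0, -∞, -20]
  [5, 4, 0, -∞]
  [4, 0, 1, 0]
D(1):
  [0, 3, -∞, -20]
  [-∞, 0, -∞, -20]
  [5, 8, 0, -15]
  [4, 7, 1, 0]
D(2):
  [0, 3, -∞, -17]
  [-∞, 0, -∞, -20]
  [5, 8, 0, -12]
  [4, 7, 1, 0]
D(3):
  [0, 3, -∞, -17]
  [-∞, 0, -∞, -20]
  [5, 8, 0, -12]
  [6, 9, 1, 0]
D(4):
  [0, 3, -16, -17]
  [-14, 0, -19, -20]
  [5, 8, 0, -12]
  [6, 9, 1, 0]
Answer: M* = [[0, 3, -16, -17], [-14, 0, -19, -20], [5, 8, 0, -12], [6, 9, 1, 0]]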